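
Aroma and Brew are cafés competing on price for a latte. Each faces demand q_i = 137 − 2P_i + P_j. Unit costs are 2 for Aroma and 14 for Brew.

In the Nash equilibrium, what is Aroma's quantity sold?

Aroma's profit: π = (P_{Aroma} − 2)(137 − 2P_{Aroma} + P_{Brew}).
∂π/∂P_{Aroma} = 141 − 4P_{Aroma} + P_{Brew} = 0 ⇒ P_{Aroma} = 35.25 + 0.25P_{Brew}.
Similarly P_{Brew} = 41.25 + 0.25P_{Aroma}.
Solving the two reaction functions simultaneously: (1 − (0.25)(0.25))P_{Aroma} = 35.25 + 0.25·41.25, so 0.9375P_{Aroma} = 45.5625 and P_{Aroma} = 48.6.
Then P_{Brew} = 41.25 + 0.25·48.6 = 53.4.
q_{Aroma} = 137 − 2·48.6 + 53.4 = 93.2.

93.2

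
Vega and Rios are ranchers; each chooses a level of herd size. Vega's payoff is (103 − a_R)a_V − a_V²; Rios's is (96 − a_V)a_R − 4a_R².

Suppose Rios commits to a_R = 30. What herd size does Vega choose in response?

36.5

Expanding Vega's payoff: 103a_V − a_Ra_V − a_V².
∂π/∂a_V = 103 − a_R − 2a_V = 0, so a_V = 51.5 − 0.5a_R.
At a_R = 30: a_V = 51.5 − 0.5·30 = 36.5.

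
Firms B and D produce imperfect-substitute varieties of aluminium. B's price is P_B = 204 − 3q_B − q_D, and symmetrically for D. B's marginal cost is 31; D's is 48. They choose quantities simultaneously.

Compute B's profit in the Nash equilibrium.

Firm B's profit: π = q_B(204 − 3q_B − q_D) − 31q_B.
∂π/∂q_B = 173 − 6q_B − q_D = 0 ⇒ q_B = 173/6 − (1/6)q_D.
Similarly q_D = 26 − (1/6)q_B.
Plugging q_D into B's best response: q_B = 173/6 − (1/6)(26 − (1/6)q_B) ⇒ (35/36)q_B = 24.5, so q_B = 25.2.
Then q_D = 26 − (1/6)·25.2 = 21.8.
P_B = 204 − 3·25.2 − 21.8 = 106.6.
Profit = (106.6 − 31)·25.2 = 1905.12.

1905.12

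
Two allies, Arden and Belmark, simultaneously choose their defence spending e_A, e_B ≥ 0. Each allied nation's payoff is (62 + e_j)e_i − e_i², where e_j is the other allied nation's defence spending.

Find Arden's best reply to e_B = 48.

Arden's payoff is (62 + e_B)e_A − e_A².
∂π/∂e_A = 62 + e_B − 2e_A = 0, so e_A = 31 + 0.5e_B.
At e_B = 48: e_A = 31 + 0.5·48 = 55.

55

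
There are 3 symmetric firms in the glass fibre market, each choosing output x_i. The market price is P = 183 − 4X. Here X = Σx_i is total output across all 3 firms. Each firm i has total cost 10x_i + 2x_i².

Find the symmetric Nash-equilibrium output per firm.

A representative firm's profit is π_i = x_i(183 − 4X) − 10x_i − 2x_i², with X = x_i + Σ_{j≠i} x_j.
First-order condition: 173 − 12x_i − 4Σ_{j≠i} x_j = 0.
Imposing symmetry (x_j = x for all j) turns Σ_{j≠i} x_j into 2x, so 173 = 20x and x = 8.65.

8.65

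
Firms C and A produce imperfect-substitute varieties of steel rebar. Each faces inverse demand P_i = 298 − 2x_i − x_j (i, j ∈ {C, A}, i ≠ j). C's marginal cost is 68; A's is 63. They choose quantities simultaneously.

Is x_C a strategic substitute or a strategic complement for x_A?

strategic substitutes

Firm C's profit: π = x_C(298 − 2x_C − x_A) − 68x_C.
∂π/∂x_C = 230 − 4x_C − x_A = 0 ⇒ x_C = 57.5 − 0.25x_A.
The best-response slope dx_C/dx_A = −0.25 < 0: the reaction function is downward-sloping, so the choices are strategic substitutes.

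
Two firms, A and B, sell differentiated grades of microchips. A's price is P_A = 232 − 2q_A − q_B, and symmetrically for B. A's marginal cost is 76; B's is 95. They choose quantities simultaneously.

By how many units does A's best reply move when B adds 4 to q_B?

-1

Firm A's profit: π = q_A(232 − 2q_A − q_B) − 76q_A.
∂π/∂q_A = 156 − 4q_A − q_B = 0 ⇒ q_A = 39 − 0.25q_B.
The reaction-function slope is −0.25, so a 4-unit rise in q_B moves q_A by −0.25 × 4 = −1. A's best response falls — the actions are strategic substitutes.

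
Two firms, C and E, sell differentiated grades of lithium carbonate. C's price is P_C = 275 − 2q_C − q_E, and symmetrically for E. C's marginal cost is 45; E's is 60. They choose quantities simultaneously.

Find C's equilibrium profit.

4418

Firm C's profit: π = q_C(275 − 2q_C − q_E) − 45q_C.
∂π/∂q_C = 230 − 4q_C − q_E = 0 ⇒ q_C = 57.5 − 0.25q_E.
Similarly q_E = 53.75 − 0.25q_C.
Substituting the second reaction function into the first: q_C = 57.5 − 0.25(53.75 − 0.25q_C), which gives 0.9375q_C = 44.0625 ⇒ q_C = 47.
Then q_E = 53.75 − 0.25·47 = 42.
P_C = 275 − 2·47 − 42 = 139.
Profit = (139 − 45)·47 = 4418.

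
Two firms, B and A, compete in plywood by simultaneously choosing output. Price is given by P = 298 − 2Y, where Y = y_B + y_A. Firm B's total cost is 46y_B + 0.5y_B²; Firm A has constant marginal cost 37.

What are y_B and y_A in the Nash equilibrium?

30.375, 50.0625

Firm B's profit: π = y_B(298 − 2(y_B + y_A)) − 46y_B − 0.5y_B².
∂π/∂y_B = 252 − 5y_B − 2y_A = 0, so y_B = 50.4 − 0.4y_A.
For A: ∂π/∂y_A = 261 − 4y_A − 2y_B = 0 ⇒ y_A = 65.25 − 0.5y_B.
Substituting the second reaction function into the first: y_B = 50.4 − 0.4(65.25 − 0.5y_B), which gives 0.8y_B = 24.3 ⇒ y_B = 30.375.
Then y_A = 65.25 − 0.5·30.375 = 50.0625.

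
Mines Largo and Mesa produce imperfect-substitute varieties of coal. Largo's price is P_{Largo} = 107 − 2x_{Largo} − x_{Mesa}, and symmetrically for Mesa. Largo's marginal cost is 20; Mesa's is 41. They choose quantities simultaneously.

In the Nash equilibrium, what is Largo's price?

57.6

Mine Largo's profit: π = x_{Largo}(107 − 2x_{Largo} − x_{Mesa}) − 20x_{Largo}.
∂π/∂x_{Largo} = 87 − 4x_{Largo} − x_{Mesa} = 0 ⇒ x_{Largo} = 21.75 − 0.25x_{Mesa}.
Similarly x_{Mesa} = 16.5 − 0.25x_{Largo}.
Plugging x_{Mesa} into Largo's best response: x_{Largo} = 21.75 − 0.25(16.5 − 0.25x_{Largo}) ⇒ 0.9375x_{Largo} = 17.625, so x_{Largo} = 18.8.
Then x_{Mesa} = 16.5 − 0.25·18.8 = 11.8.
P_{Largo} = 107 − 2·18.8 − 11.8 = 57.6.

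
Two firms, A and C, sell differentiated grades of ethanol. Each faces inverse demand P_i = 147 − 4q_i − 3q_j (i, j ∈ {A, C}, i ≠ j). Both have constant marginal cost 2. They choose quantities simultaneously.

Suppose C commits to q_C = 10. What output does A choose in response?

14.375

Firm A's profit: π = q_A(147 − 4q_A − 3q_C) − 2q_A.
∂π/∂q_A = 145 − 8q_A − 3q_C = 0 ⇒ q_A = 18.125 − 0.375q_C.
At q_C = 10: q_A = 18.125 − 0.375·10 = 14.375.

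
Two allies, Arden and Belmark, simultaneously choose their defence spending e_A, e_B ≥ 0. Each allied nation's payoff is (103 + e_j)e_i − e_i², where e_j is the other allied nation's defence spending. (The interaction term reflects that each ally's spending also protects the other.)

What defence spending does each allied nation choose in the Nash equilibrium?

Arden's payoff is (103 + e_B)e_A − e_A².
∂π/∂e_A = 103 + e_B − 2e_A = 0, so e_A = 51.5 + 0.5e_B.
By symmetry e_B = e_A; substituting into the reaction function, 0.5e_A = 51.5 and e_A = 103.

103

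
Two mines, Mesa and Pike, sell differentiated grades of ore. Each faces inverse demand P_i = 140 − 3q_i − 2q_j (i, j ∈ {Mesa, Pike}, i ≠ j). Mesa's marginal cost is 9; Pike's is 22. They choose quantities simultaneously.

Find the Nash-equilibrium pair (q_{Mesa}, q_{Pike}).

17.1875, 13.9375

Mine Mesa's profit: π = q_{Mesa}(140 − 3q_{Mesa} − 2q_{Pike}) − 9q_{Mesa}.
∂π/∂q_{Mesa} = 131 − 6q_{Mesa} − 2q_{Pike} = 0 ⇒ q_{Mesa} = 131/6 − (1/3)q_{Pike}.
Similarly q_{Pike} = 59/3 − (1/3)q_{Mesa}.
Solving the two reaction functions simultaneously: (1 − (−1/3)(−1/3))q_{Mesa} = 131/6 − (1/3)·(59/3), so (8/9)q_{Mesa} = 275/18 and q_{Mesa} = 17.1875.
Then q_{Pike} = 59/3 − (1/3)·17.1875 = 13.9375.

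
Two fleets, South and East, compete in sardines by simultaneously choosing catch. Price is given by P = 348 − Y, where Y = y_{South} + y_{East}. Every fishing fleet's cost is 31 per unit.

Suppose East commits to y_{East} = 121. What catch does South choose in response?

Fishing fleet South's profit: π = y_{South}(348 − (y_{South} + y_{East})) − 31y_{South}.
∂π/∂y_{South} = 317 − 2y_{South} − y_{East} = 0, so y_{South} = 158.5 − 0.5y_{East}.
At y_{East} = 121: y_{South} = 158.5 − 0.5·121 = 98.

98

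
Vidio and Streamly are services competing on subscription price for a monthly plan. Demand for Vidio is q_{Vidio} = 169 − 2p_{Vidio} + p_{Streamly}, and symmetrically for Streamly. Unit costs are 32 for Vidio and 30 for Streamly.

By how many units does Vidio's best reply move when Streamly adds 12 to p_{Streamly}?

3

Vidio's profit: π = (p_{Vidio} − 32)(169 − 2p_{Vidio} + p_{Streamly}).
∂π/∂p_{Vidio} = 233 − 4p_{Vidio} + p_{Streamly} = 0 ⇒ p_{Vidio} = 58.25 + 0.25p_{Streamly}.
The reaction-function slope is 0.25, so a 12-unit rise in p_{Streamly} moves p_{Vidio} by 0.25 × 12 = 3. Vidio's best response rises — the actions are strategic complements.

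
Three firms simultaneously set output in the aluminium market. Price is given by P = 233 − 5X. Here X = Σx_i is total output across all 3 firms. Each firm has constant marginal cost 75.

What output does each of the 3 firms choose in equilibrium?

7.9

A representative firm's profit is π_i = x_i(233 − 5X) − 75x_i, with X = x_i + Σ_{j≠i} x_j.
First-order condition: 158 − 10x_i − 5Σ_{j≠i} x_j = 0.
In a symmetric equilibrium every firm chooses the same x, so Σ_{j≠i} x_j = 2x. The condition becomes 158 − 20x = 0, giving x = 158/20 = 7.9.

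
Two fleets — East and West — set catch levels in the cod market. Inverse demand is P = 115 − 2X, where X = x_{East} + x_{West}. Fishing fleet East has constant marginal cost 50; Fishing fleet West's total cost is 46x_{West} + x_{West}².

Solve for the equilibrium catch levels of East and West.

Fishing fleet East's profit: π = x_{East}(115 − 2(x_{East} + x_{West})) − 50x_{East}.
∂π/∂x_{East} = 65 − 4x_{East} − 2x_{West} = 0, so x_{East} = 16.25 − 0.5x_{West}.
For West: ∂π/∂x_{West} = 69 − 6x_{West} − 2x_{East} = 0 ⇒ x_{West} = 11.5 − (1/3)x_{East}.
Solving the two reaction functions simultaneously: (1 − (−0.5)(−1/3))x_{East} = 16.25 − 0.5·11.5, so (5/6)x_{East} = 10.5 and x_{East} = 12.6.
Then x_{West} = 11.5 − (1/3)·12.6 = 7.3.

12.6, 7.3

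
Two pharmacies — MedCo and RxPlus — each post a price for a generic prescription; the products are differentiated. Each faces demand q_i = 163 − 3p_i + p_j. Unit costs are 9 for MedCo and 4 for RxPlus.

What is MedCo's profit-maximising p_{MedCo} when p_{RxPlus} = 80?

MedCo's profit: π = (p_{MedCo} − 9)(163 − 3p_{MedCo} + p_{RxPlus}).
∂π/∂p_{MedCo} = 190 − 6p_{MedCo} + p_{RxPlus} = 0 ⇒ p_{MedCo} = 95/3 + (1/6)p_{RxPlus}.
At p_{RxPlus} = 80: p_{MedCo} = 95/3 + (1/6)·80 = 45.

45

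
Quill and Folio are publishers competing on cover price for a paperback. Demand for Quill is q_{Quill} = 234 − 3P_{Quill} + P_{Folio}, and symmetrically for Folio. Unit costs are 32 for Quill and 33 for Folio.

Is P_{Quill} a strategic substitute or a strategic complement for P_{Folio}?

strategic complements

Quill's profit: π = (P_{Quill} − 32)(234 − 3P_{Quill} + P_{Folio}).
∂π/∂P_{Quill} = 330 − 6P_{Quill} + P_{Folio} = 0 ⇒ P_{Quill} = 55 + (1/6)P_{Folio}.
The best-response slope dP_{Quill}/dP_{Folio} = 1/6 > 0: the reaction function is upward-sloping, so the choices are strategic complements.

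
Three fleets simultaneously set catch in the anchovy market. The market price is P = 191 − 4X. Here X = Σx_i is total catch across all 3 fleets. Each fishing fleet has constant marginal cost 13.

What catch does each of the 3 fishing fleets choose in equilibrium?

11.125

A representative fishing fleet's profit is π_i = x_i(191 − 4X) − 13x_i, with X = x_i + Σ_{j≠i} x_j.
First-order condition: 178 − 8x_i − 4Σ_{j≠i} x_j = 0.
In a symmetric equilibrium every fishing fleet chooses the same x, so Σ_{j≠i} x_j = 2x. The condition becomes 178 − 16x = 0, giving x = 178/16 = 11.125.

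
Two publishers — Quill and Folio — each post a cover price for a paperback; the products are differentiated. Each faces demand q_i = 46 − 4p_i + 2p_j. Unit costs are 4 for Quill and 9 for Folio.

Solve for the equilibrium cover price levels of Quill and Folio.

Quill's profit: π = (p_{Quill} − 4)(46 − 4p_{Quill} + 2p_{Folio}).
∂π/∂p_{Quill} = 62 − 8p_{Quill} + 2p_{Folio} = 0 ⇒ p_{Quill} = 7.75 + 0.25p_{Folio}.
Similarly p_{Folio} = 10.25 + 0.25p_{Quill}.
Solving the two reaction functions simultaneously: (1 − (0.25)(0.25))p_{Quill} = 7.75 + 0.25·10.25, so 0.9375p_{Quill} = 10.3125 and p_{Quill} = 11.
Then p_{Folio} = 10.25 + 0.25·11 = 13.

11, 13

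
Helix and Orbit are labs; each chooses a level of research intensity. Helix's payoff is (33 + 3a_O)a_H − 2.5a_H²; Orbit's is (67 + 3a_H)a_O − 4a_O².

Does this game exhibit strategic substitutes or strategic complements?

strategic complements

Expanding Helix's payoff: 33a_H + 3a_Oa_H − 2.5a_H².
∂π/∂a_H = 33 + 3a_O − 5a_H = 0, so a_H = 6.6 + 0.6a_O.
The best-response slope da_H/da_O = 0.6 > 0: the reaction function is upward-sloping, so the choices are strategic complements.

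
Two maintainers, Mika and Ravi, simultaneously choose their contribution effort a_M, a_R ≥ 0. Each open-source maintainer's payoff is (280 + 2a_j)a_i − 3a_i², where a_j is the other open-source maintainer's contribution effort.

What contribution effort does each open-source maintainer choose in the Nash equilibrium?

70

Mika's payoff is (280 + 2a_R)a_M − 3a_M².
∂π/∂a_M = 280 + 2a_R − 6a_M = 0, so a_M = 140/3 + (1/3)a_R.
The game is symmetric, so in equilibrium a_R = a_M: the reaction function gives (2/3)a_M = 140/3, hence a_M = 70.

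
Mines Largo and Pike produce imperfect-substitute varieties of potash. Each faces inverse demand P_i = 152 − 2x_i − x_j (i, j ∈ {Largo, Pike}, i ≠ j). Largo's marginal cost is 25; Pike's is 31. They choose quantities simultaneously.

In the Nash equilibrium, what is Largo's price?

Mine Largo's profit: π = x_{Largo}(152 − 2x_{Largo} − x_{Pike}) − 25x_{Largo}.
∂π/∂x_{Largo} = 127 − 4x_{Largo} − x_{Pike} = 0 ⇒ x_{Largo} = 31.75 − 0.25x_{Pike}.
Similarly x_{Pike} = 30.25 − 0.25x_{Largo}.
Solving the two reaction functions simultaneously: (1 − (−0.25)(−0.25))x_{Largo} = 31.75 − 0.25·30.25, so 0.9375x_{Largo} = 24.1875 and x_{Largo} = 25.8.
Then x_{Pike} = 30.25 − 0.25·25.8 = 23.8.
P_{Largo} = 152 − 2·25.8 − 23.8 = 76.6.

76.6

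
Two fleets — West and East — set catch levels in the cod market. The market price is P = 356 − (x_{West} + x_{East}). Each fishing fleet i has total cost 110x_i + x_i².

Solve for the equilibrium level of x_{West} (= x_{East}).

Fishing fleet West's profit: π = x_{West}(356 − (x_{West} + x_{East})) − 110x_{West} − x_{West}².
∂π/∂x_{West} = 246 − 4x_{West} − x_{East} = 0, so x_{West} = 61.5 − 0.25x_{East}.
By symmetry x_{East} = x_{West}; substituting into the reaction function, 1.25x_{West} = 61.5 and x_{West} = 49.2.

49.2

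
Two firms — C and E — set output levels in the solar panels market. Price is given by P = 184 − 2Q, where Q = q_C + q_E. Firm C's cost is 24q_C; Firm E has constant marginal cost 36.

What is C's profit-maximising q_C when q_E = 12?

Firm C's profit: π = q_C(184 − 2(q_C + q_E)) − 24q_C.
∂π/∂q_C = 160 − 4q_C − 2q_E = 0, so q_C = 40 − 0.5q_E.
At q_E = 12: q_C = 40 − 0.5·12 = 34.

34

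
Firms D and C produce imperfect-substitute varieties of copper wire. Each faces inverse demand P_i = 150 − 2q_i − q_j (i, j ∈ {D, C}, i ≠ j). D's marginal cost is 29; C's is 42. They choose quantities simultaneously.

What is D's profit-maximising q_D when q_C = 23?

24.5

Firm D's profit: π = q_D(150 − 2q_D − q_C) − 29q_D.
∂π/∂q_D = 121 − 4q_D − q_C = 0 ⇒ q_D = 30.25 − 0.25q_C.
At q_C = 23: q_D = 30.25 − 0.25·23 = 24.5.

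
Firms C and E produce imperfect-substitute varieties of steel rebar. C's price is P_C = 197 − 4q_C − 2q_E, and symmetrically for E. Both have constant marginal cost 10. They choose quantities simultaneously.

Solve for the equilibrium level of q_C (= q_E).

Firm C's profit: π = q_C(197 − 4q_C − 2q_E) − 10q_C.
∂π/∂q_C = 187 − 8q_C − 2q_E = 0 ⇒ q_C = 23.375 − 0.25q_E.
By symmetry q_E = q_C; substituting into the reaction function, 1.25q_C = 23.375 and q_C = 18.7.

18.7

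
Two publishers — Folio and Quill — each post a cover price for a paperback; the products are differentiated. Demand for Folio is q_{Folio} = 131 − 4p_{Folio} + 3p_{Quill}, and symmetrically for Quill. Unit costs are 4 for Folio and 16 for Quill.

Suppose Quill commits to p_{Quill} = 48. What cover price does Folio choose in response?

36.375

Folio's profit: π = (p_{Folio} − 4)(131 − 4p_{Folio} + 3p_{Quill}).
∂π/∂p_{Folio} = 147 − 8p_{Folio} + 3p_{Quill} = 0 ⇒ p_{Folio} = 18.375 + 0.375p_{Quill}.
At p_{Quill} = 48: p_{Folio} = 18.375 + 0.375·48 = 36.375.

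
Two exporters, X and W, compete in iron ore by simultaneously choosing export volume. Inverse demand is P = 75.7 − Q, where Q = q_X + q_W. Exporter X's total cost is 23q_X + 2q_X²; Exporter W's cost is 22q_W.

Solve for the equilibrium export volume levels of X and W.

4.7, 24.5

Exporter X's profit: π = q_X(75.7 − (q_X + q_W)) − 23q_X − 2q_X².
∂π/∂q_X = 52.7 − 6q_X − q_W = 0, so q_X = 527/60 − (1/6)q_W.
For W: ∂π/∂q_W = 53.7 − 2q_W − q_X = 0 ⇒ q_W = 26.85 − 0.5q_X.
Substituting the second reaction function into the first: q_X = 527/60 − (1/6)(26.85 − 0.5q_X), which gives (11/12)q_X = 517/120 ⇒ q_X = 4.7.
Then q_W = 26.85 − 0.5·4.7 = 24.5.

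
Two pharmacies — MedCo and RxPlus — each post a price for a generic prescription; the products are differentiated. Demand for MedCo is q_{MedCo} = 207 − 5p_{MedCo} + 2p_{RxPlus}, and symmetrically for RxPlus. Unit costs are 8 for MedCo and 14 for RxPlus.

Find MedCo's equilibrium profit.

2761.25

MedCo's profit: π = (p_{MedCo} − 8)(207 − 5p_{MedCo} + 2p_{RxPlus}).
∂π/∂p_{MedCo} = 247 − 10p_{MedCo} + 2p_{RxPlus} = 0 ⇒ p_{MedCo} = 24.7 + 0.2p_{RxPlus}.
Similarly p_{RxPlus} = 27.7 + 0.2p_{MedCo}.
Solving the two reaction functions simultaneously: (1 − (0.2)(0.2))p_{MedCo} = 24.7 + 0.2·27.7, so 0.96p_{MedCo} = 30.24 and p_{MedCo} = 31.5.
Then p_{RxPlus} = 27.7 + 0.2·31.5 = 34.
q_{MedCo} = 207 − 5·31.5 + 2·34 = 117.5.
Profit = (31.5 − 8)·117.5 = 2761.25.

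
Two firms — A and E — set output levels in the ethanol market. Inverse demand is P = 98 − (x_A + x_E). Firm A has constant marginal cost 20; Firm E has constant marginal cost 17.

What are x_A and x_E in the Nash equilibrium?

25, 28

Firm A's profit: π = x_A(98 − (x_A + x_E)) − 20x_A.
∂π/∂x_A = 78 − 2x_A − x_E = 0, so x_A = 39 − 0.5x_E.
By the same steps for E: x_E = 40.5 − 0.5x_A.
Substituting the second reaction function into the first: x_A = 39 − 0.5(40.5 − 0.5x_A), which gives 0.75x_A = 18.75 ⇒ x_A = 25.
Then x_E = 40.5 − 0.5·25 = 28.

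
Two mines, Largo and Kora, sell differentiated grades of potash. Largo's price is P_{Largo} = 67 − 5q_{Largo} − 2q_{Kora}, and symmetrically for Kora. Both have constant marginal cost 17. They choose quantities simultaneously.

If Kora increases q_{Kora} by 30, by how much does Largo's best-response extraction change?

-6

Mine Largo's profit: π = q_{Largo}(67 − 5q_{Largo} − 2q_{Kora}) − 17q_{Largo}.
∂π/∂q_{Largo} = 50 − 10q_{Largo} − 2q_{Kora} = 0 ⇒ q_{Largo} = 5 − 0.2q_{Kora}.
The reaction-function slope is −0.2, so a 30-unit rise in q_{Kora} moves q_{Largo} by −0.2 × 30 = −6. Largo's best response falls — the actions are strategic substitutes.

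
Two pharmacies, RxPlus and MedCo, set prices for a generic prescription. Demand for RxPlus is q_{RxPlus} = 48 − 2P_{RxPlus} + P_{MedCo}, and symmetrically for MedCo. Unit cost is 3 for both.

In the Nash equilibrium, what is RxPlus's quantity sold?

RxPlus's profit: π = (P_{RxPlus} − 3)(48 − 2P_{RxPlus} + P_{MedCo}).
∂π/∂P_{RxPlus} = 54 − 4P_{RxPlus} + P_{MedCo} = 0 ⇒ P_{RxPlus} = 13.5 + 0.25P_{MedCo}.
Setting P_{RxPlus} = P_{MedCo} in the reaction function: P_{RxPlus} = 13.5 + 0.25P_{RxPlus}, so P_{RxPlus} = 13.5 / 0.75 = 18.
q_{RxPlus} = 48 − 2·18 + 18 = 30.

30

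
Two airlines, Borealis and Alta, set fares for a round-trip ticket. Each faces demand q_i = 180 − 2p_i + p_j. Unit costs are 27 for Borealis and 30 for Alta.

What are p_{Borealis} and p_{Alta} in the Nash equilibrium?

Borealis's profit: π = (p_{Borealis} − 27)(180 − 2p_{Borealis} + p_{Alta}).
∂π/∂p_{Borealis} = 234 − 4p_{Borealis} + p_{Alta} = 0 ⇒ p_{Borealis} = 58.5 + 0.25p_{Alta}.
Similarly p_{Alta} = 60 + 0.25p_{Borealis}.
Solving the two reaction functions simultaneously: (1 − (0.25)(0.25))p_{Borealis} = 58.5 + 0.25·60, so 0.9375p_{Borealis} = 73.5 and p_{Borealis} = 78.4.
Then p_{Alta} = 60 + 0.25·78.4 = 79.6.

78.4, 79.6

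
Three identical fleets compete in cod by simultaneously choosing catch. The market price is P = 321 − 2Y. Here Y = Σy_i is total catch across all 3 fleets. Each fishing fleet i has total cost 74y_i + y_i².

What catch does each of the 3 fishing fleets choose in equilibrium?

24.7

A representative fishing fleet's profit is π_i = y_i(321 − 2Y) − 74y_i − y_i², with Y = y_i + Σ_{j≠i} y_j.
First-order condition: 247 − 6y_i − 2Σ_{j≠i} y_j = 0.
With identical fishing fleets, set every y_j = y: then 247 − 6y − 4y = 0, i.e. y = 247/10 = 24.7.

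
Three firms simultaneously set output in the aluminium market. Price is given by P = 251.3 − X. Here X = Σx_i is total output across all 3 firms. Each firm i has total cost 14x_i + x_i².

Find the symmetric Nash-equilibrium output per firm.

39.55

A representative firm's profit is π_i = x_i(251.3 − X) − 14x_i − x_i², with X = x_i + Σ_{j≠i} x_j.
First-order condition: 237.3 − 4x_i − Σ_{j≠i} x_j = 0.
Imposing symmetry (x_j = x for all j) turns Σ_{j≠i} x_j into 2x, so 237.3 = 6x and x = 39.55.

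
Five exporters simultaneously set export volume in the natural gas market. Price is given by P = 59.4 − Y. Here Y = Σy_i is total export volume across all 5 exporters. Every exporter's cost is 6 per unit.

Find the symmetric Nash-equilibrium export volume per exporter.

8.9

A representative exporter's profit is π_i = y_i(59.4 − Y) − 6y_i, with Y = y_i + Σ_{j≠i} y_j.
First-order condition: 53.4 − 2y_i − Σ_{j≠i} y_j = 0.
In a symmetric equilibrium every exporter chooses the same y, so Σ_{j≠i} y_j = 4y. The condition becomes 53.4 − 6y = 0, giving y = 53.4/6 = 8.9.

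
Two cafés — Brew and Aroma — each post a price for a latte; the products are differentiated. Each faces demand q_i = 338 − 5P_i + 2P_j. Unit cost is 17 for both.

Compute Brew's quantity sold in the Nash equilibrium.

Brew's profit: π = (P_{Brew} − 17)(338 − 5P_{Brew} + 2P_{Aroma}).
∂π/∂P_{Brew} = 423 − 10P_{Brew} + 2P_{Aroma} = 0 ⇒ P_{Brew} = 42.3 + 0.2P_{Aroma}.
The game is symmetric, so in equilibrium P_{Aroma} = P_{Brew}: the reaction function gives 0.8P_{Brew} = 42.3, hence P_{Brew} = 52.875.
q_{Brew} = 338 − 5·52.875 + 2·52.875 = 179.375.

179.375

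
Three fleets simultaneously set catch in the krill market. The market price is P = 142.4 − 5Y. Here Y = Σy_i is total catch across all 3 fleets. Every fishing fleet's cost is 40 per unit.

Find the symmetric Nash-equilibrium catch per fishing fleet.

5.12

A representative fishing fleet's profit is π_i = y_i(142.4 − 5Y) − 40y_i, with Y = y_i + Σ_{j≠i} y_j.
First-order condition: 102.4 − 10y_i − 5Σ_{j≠i} y_j = 0.
With identical fishing fleets, set every y_j = y: then 102.4 − 10y − 10y = 0, i.e. y = 102.4/20 = 5.12.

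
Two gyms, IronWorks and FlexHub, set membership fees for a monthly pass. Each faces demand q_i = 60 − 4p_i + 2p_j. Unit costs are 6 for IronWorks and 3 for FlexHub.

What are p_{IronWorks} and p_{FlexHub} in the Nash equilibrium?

IronWorks's profit: π = (p_{IronWorks} − 6)(60 − 4p_{IronWorks} + 2p_{FlexHub}).
∂π/∂p_{IronWorks} = 84 − 8p_{IronWorks} + 2p_{FlexHub} = 0 ⇒ p_{IronWorks} = 10.5 + 0.25p_{FlexHub}.
Similarly p_{FlexHub} = 9 + 0.25p_{IronWorks}.
Plugging p_{FlexHub} into IronWorks's best response: p_{IronWorks} = 10.5 + 0.25(9 + 0.25p_{IronWorks}) ⇒ 0.9375p_{IronWorks} = 12.75, so p_{IronWorks} = 13.6.
Then p_{FlexHub} = 9 + 0.25·13.6 = 12.4.

13.6, 12.4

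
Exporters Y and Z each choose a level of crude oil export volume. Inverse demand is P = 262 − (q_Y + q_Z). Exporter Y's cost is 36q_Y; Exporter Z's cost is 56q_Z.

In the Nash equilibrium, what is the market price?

Exporter Y's profit: π = q_Y(262 − (q_Y + q_Z)) − 36q_Y.
∂π/∂q_Y = 226 − 2q_Y − q_Z = 0, so q_Y = 113 − 0.5q_Z.
By the same steps for Z: q_Z = 103 − 0.5q_Y.
Substituting the second reaction function into the first: q_Y = 113 − 0.5(103 − 0.5q_Y), which gives 0.75q_Y = 61.5 ⇒ q_Y = 82.
Then q_Z = 103 − 0.5·82 = 62.
Equilibrium price: P = 262 − 144 = 118.

118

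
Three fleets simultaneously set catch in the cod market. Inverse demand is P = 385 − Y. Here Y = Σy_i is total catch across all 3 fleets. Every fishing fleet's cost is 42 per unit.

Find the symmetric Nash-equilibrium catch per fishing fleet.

85.75

A representative fishing fleet's profit is π_i = y_i(385 − Y) − 42y_i, with Y = y_i + Σ_{j≠i} y_j.
First-order condition: 343 − 2y_i − Σ_{j≠i} y_j = 0.
Imposing symmetry (y_j = y for all j) turns Σ_{j≠i} y_j into 2y, so 343 = 4y and y = 85.75.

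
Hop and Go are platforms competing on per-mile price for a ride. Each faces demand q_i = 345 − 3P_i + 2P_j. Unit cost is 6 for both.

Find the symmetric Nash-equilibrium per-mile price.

90.75

Hop's profit: π = (P_{Hop} − 6)(345 − 3P_{Hop} + 2P_{Go}).
∂π/∂P_{Hop} = 363 − 6P_{Hop} + 2P_{Go} = 0 ⇒ P_{Hop} = 60.5 + (1/3)P_{Go}.
By symmetry P_{Go} = P_{Hop}; substituting into the reaction function, (2/3)P_{Hop} = 60.5 and P_{Hop} = 90.75.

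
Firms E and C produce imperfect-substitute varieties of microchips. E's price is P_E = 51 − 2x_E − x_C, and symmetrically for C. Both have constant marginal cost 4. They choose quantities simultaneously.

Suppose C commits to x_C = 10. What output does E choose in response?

Firm E's profit: π = x_E(51 − 2x_E − x_C) − 4x_E.
∂π/∂x_E = 47 − 4x_E − x_C = 0 ⇒ x_E = 11.75 − 0.25x_C.
At x_C = 10: x_E = 11.75 − 0.25·10 = 9.25.

9.25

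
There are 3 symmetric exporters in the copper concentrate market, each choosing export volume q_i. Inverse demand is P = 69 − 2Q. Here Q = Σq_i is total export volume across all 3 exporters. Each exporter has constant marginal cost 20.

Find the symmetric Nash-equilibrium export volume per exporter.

6.125

A representative exporter's profit is π_i = q_i(69 − 2Q) − 20q_i, with Q = q_i + Σ_{j≠i} q_j.
First-order condition: 49 − 4q_i − 2Σ_{j≠i} q_j = 0.
Imposing symmetry (q_j = q for all j) turns Σ_{j≠i} q_j into 2q, so 49 = 8q and q = 6.125.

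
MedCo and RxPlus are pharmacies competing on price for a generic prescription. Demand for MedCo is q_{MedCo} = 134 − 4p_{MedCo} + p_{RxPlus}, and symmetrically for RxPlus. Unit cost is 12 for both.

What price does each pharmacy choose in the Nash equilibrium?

26

MedCo's profit: π = (p_{MedCo} − 12)(134 − 4p_{MedCo} + p_{RxPlus}).
∂π/∂p_{MedCo} = 182 − 8p_{MedCo} + p_{RxPlus} = 0 ⇒ p_{MedCo} = 22.75 + 0.125p_{RxPlus}.
The game is symmetric, so in equilibrium p_{RxPlus} = p_{MedCo}: the reaction function gives 0.875p_{MedCo} = 22.75, hence p_{MedCo} = 26.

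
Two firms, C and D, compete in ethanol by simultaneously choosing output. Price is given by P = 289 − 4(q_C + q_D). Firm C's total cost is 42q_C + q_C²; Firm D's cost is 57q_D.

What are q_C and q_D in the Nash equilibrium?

16.375, 20.8125

Firm C's profit: π = q_C(289 − 4(q_C + q_D)) − 42q_C − q_C².
∂π/∂q_C = 247 − 10q_C − 4q_D = 0, so q_C = 24.7 − 0.4q_D.
For D: ∂π/∂q_D = 232 − 8q_D − 4q_C = 0 ⇒ q_D = 29 − 0.5q_C.
Substituting the second reaction function into the first: q_C = 24.7 − 0.4(29 − 0.5q_C), which gives 0.8q_C = 13.1 ⇒ q_C = 16.375.
Then q_D = 29 − 0.5·16.375 = 20.8125.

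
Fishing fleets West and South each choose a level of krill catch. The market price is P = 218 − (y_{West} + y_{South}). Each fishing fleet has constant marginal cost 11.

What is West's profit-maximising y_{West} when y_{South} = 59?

74

Fishing fleet West's profit: π = y_{West}(218 − (y_{West} + y_{South})) − 11y_{West}.
∂π/∂y_{West} = 207 − 2y_{West} − y_{South} = 0, so y_{West} = 103.5 − 0.5y_{South}.
At y_{South} = 59: y_{West} = 103.5 − 0.5·59 = 74.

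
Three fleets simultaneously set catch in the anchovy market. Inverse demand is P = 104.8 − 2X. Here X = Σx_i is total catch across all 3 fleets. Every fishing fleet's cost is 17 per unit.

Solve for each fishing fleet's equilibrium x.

10.975

A representative fishing fleet's profit is π_i = x_i(104.8 − 2X) − 17x_i, with X = x_i + Σ_{j≠i} x_j.
First-order condition: 87.8 − 4x_i − 2Σ_{j≠i} x_j = 0.
Imposing symmetry (x_j = x for all j) turns Σ_{j≠i} x_j into 2x, so 87.8 = 8x and x = 10.975.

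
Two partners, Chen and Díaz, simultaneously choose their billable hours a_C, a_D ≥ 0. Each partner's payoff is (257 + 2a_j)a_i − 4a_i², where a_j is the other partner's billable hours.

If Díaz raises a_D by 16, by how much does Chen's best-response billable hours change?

Chen's payoff is (257 + 2a_D)a_C − 4a_C².
∂π/∂a_C = 257 + 2a_D − 8a_C = 0, so a_C = 32.125 + 0.25a_D.
The reaction-function slope is 0.25, so a 16-unit rise in a_D moves a_C by 0.25 × 16 = 4. Chen's best response rises — the actions are strategic complements.

4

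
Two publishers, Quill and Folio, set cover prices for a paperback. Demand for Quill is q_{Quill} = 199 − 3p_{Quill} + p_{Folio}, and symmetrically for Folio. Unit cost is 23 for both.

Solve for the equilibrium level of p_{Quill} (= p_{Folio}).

53.6

Quill's profit: π = (p_{Quill} − 23)(199 − 3p_{Quill} + p_{Folio}).
∂π/∂p_{Quill} = 268 − 6p_{Quill} + p_{Folio} = 0 ⇒ p_{Quill} = 134/3 + (1/6)p_{Folio}.
Setting p_{Quill} = p_{Folio} in the reaction function: p_{Quill} = 134/3 + (1/6)p_{Quill}, so p_{Quill} = (134/3) / (5/6) = 53.6.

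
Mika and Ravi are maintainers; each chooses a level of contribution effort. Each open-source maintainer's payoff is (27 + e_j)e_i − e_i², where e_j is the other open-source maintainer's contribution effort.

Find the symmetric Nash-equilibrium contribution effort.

27

Mika's payoff is (27 + e_R)e_M − e_M².
∂π/∂e_M = 27 + e_R − 2e_M = 0, so e_M = 13.5 + 0.5e_R.
The game is symmetric, so in equilibrium e_R = e_M: the reaction function gives 0.5e_M = 13.5, hence e_M = 27.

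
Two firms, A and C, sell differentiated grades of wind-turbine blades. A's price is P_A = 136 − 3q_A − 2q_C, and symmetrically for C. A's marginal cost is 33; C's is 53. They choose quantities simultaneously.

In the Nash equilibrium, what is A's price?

Firm A's profit: π = q_A(136 − 3q_A − 2q_C) − 33q_A.
∂π/∂q_A = 103 − 6q_A − 2q_C = 0 ⇒ q_A = 103/6 − (1/3)q_C.
Similarly q_C = 83/6 − (1/3)q_A.
Substituting the second reaction function into the first: q_A = 103/6 − (1/3)(83/6 − (1/3)q_A), which gives (8/9)q_A = 113/9 ⇒ q_A = 14.125.
Then q_C = 83/6 − (1/3)·14.125 = 9.125.
P_A = 136 − 3·14.125 − 2·9.125 = 75.375.

75.375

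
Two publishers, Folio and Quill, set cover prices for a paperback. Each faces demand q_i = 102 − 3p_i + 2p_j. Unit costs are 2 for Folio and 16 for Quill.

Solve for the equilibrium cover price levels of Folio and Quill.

29.625, 34.875

Folio's profit: π = (p_{Folio} − 2)(102 − 3p_{Folio} + 2p_{Quill}).
∂π/∂p_{Folio} = 108 − 6p_{Folio} + 2p_{Quill} = 0 ⇒ p_{Folio} = 18 + (1/3)p_{Quill}.
Similarly p_{Quill} = 25 + (1/3)p_{Folio}.
Substituting the second reaction function into the first: p_{Folio} = 18 + (1/3)(25 + (1/3)p_{Folio}), which gives (8/9)p_{Folio} = 79/3 ⇒ p_{Folio} = 29.625.
Then p_{Quill} = 25 + (1/3)·29.625 = 34.875.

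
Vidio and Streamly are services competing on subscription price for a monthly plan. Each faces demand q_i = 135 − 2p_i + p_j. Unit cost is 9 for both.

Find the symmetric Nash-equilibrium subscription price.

51

Vidio's profit: π = (p_{Vidio} − 9)(135 − 2p_{Vidio} + p_{Streamly}).
∂π/∂p_{Vidio} = 153 − 4p_{Vidio} + p_{Streamly} = 0 ⇒ p_{Vidio} = 38.25 + 0.25p_{Streamly}.
The game is symmetric, so in equilibrium p_{Streamly} = p_{Vidio}: the reaction function gives 0.75p_{Vidio} = 38.25, hence p_{Vidio} = 51.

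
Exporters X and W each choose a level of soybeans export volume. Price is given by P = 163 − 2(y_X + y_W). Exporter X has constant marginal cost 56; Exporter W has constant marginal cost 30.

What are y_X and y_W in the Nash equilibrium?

13.5, 26.5

Exporter X's profit: π = y_X(163 − 2(y_X + y_W)) − 56y_X.
∂π/∂y_X = 107 − 4y_X − 2y_W = 0, so y_X = 26.75 − 0.5y_W.
By the same steps for W: y_W = 33.25 − 0.5y_X.
Plugging y_W into X's best response: y_X = 26.75 − 0.5(33.25 − 0.5y_X) ⇒ 0.75y_X = 10.125, so y_X = 13.5.
Then y_W = 33.25 − 0.5·13.5 = 26.5.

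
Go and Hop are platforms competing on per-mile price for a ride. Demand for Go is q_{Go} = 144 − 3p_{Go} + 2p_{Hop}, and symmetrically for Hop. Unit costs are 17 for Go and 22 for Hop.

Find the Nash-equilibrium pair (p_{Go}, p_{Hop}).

49.6875, 51.5625

Go's profit: π = (p_{Go} − 17)(144 − 3p_{Go} + 2p_{Hop}).
∂π/∂p_{Go} = 195 − 6p_{Go} + 2p_{Hop} = 0 ⇒ p_{Go} = 32.5 + (1/3)p_{Hop}.
Similarly p_{Hop} = 35 + (1/3)p_{Go}.
Solving the two reaction functions simultaneously: (1 − (1/3)(1/3))p_{Go} = 32.5 + (1/3)·35, so (8/9)p_{Go} = 265/6 and p_{Go} = 49.6875.
Then p_{Hop} = 35 + (1/3)·49.6875 = 51.5625.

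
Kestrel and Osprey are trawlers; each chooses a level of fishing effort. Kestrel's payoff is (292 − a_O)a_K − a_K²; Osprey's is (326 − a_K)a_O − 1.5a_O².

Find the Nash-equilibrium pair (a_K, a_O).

Expanding Kestrel's payoff: 292a_K − a_Oa_K − a_K².
∂π/∂a_K = 292 − a_O − 2a_K = 0, so a_K = 146 − 0.5a_O.
Likewise for Osprey: a_O = 326/3 − (1/3)a_K.
Substituting the second reaction function into the first: a_K = 146 − 0.5(326/3 − (1/3)a_K), which gives (5/6)a_K = 275/3 ⇒ a_K = 110.
Then a_O = 326/3 − (1/3)·110 = 72.

110, 72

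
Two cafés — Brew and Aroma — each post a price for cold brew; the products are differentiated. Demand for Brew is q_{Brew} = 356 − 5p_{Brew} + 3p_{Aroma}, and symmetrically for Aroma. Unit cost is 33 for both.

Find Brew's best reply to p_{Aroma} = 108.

Brew's profit: π = (p_{Brew} − 33)(356 − 5p_{Brew} + 3p_{Aroma}).
∂π/∂p_{Brew} = 521 − 10p_{Brew} + 3p_{Aroma} = 0 ⇒ p_{Brew} = 52.1 + 0.3p_{Aroma}.
At p_{Aroma} = 108: p_{Brew} = 52.1 + 0.3·108 = 84.5.

84.5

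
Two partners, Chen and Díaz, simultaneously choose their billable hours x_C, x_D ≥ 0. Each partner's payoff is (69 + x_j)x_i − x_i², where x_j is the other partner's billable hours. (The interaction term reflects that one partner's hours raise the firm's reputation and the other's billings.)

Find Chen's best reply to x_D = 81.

Chen's payoff is (69 + x_D)x_C − x_C².
∂π/∂x_C = 69 + x_D − 2x_C = 0, so x_C = 34.5 + 0.5x_D.
At x_D = 81: x_C = 34.5 + 0.5·81 = 75.

75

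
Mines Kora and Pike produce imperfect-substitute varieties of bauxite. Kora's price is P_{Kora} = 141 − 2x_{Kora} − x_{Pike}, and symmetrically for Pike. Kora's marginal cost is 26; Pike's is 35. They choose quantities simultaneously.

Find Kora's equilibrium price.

73.2

Mine Kora's profit: π = x_{Kora}(141 − 2x_{Kora} − x_{Pike}) − 26x_{Kora}.
∂π/∂x_{Kora} = 115 − 4x_{Kora} − x_{Pike} = 0 ⇒ x_{Kora} = 28.75 − 0.25x_{Pike}.
Similarly x_{Pike} = 26.5 − 0.25x_{Kora}.
Plugging x_{Pike} into Kora's best response: x_{Kora} = 28.75 − 0.25(26.5 − 0.25x_{Kora}) ⇒ 0.9375x_{Kora} = 22.125, so x_{Kora} = 23.6.
Then x_{Pike} = 26.5 − 0.25·23.6 = 20.6.
P_{Kora} = 141 − 2·23.6 − 20.6 = 73.2.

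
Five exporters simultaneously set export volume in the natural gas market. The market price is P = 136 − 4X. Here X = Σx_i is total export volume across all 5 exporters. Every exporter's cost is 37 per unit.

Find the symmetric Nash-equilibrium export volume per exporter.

4.125

A representative exporter's profit is π_i = x_i(136 − 4X) − 37x_i, with X = x_i + Σ_{j≠i} x_j.
First-order condition: 99 − 8x_i − 4Σ_{j≠i} x_j = 0.
In a symmetric equilibrium every exporter chooses the same x, so Σ_{j≠i} x_j = 4x. The condition becomes 99 − 24x = 0, giving x = 99/24 = 4.125.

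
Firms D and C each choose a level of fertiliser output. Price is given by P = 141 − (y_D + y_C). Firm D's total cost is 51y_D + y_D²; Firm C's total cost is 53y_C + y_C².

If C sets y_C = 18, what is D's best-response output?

Firm D's profit: π = y_D(141 − (y_D + y_C)) − 51y_D − y_D².
∂π/∂y_D = 90 − 4y_D − y_C = 0, so y_D = 22.5 − 0.25y_C.
At y_C = 18: y_D = 22.5 − 0.25·18 = 18.

18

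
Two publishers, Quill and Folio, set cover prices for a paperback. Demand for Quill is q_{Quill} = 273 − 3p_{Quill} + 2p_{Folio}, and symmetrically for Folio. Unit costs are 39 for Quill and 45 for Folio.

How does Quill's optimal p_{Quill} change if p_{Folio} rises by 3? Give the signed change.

1

Quill's profit: π = (p_{Quill} − 39)(273 − 3p_{Quill} + 2p_{Folio}).
∂π/∂p_{Quill} = 390 − 6p_{Quill} + 2p_{Folio} = 0 ⇒ p_{Quill} = 65 + (1/3)p_{Folio}.
The reaction-function slope is 1/3, so a 3-unit rise in p_{Folio} moves p_{Quill} by 1/3 × 3 = 1. Quill's best response rises — the actions are strategic complements.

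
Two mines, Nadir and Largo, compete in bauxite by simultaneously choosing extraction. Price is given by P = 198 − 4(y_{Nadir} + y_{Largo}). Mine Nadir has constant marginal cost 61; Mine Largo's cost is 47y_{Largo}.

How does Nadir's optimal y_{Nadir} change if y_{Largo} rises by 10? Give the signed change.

-5

Mine Nadir's profit: π = y_{Nadir}(198 − 4(y_{Nadir} + y_{Largo})) − 61y_{Nadir}.
∂π/∂y_{Nadir} = 137 − 8y_{Nadir} − 4y_{Largo} = 0, so y_{Nadir} = 17.125 − 0.5y_{Largo}.
The reaction-function slope is −0.5, so a 10-unit rise in y_{Largo} moves y_{Nadir} by −0.5 × 10 = −5. Nadir's best response falls — the actions are strategic substitutes.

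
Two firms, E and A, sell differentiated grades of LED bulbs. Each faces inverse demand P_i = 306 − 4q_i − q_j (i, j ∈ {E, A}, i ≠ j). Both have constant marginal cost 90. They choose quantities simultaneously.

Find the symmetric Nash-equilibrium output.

Firm E's profit: π = q_E(306 − 4q_E − q_A) − 90q_E.
∂π/∂q_E = 216 − 8q_E − q_A = 0 ⇒ q_E = 27 − 0.125q_A.
Setting q_E = q_A in the reaction function: q_E = 27 − 0.125q_E, so q_E = 27 / 1.125 = 24.

24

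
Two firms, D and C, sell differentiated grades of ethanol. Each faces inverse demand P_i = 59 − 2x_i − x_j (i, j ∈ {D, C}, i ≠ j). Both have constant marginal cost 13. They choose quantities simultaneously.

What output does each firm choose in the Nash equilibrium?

Firm D's profit: π = x_D(59 − 2x_D − x_C) − 13x_D.
∂π/∂x_D = 46 − 4x_D − x_C = 0 ⇒ x_D = 11.5 − 0.25x_C.
Setting x_D = x_C in the reaction function: x_D = 11.5 − 0.25x_D, so x_D = 11.5 / 1.25 = 9.2.

9.2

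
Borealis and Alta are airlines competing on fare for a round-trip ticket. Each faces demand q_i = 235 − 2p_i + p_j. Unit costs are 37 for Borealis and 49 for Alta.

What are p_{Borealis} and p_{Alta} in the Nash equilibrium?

104.6, 109.4

Borealis's profit: π = (p_{Borealis} − 37)(235 − 2p_{Borealis} + p_{Alta}).
∂π/∂p_{Borealis} = 309 − 4p_{Borealis} + p_{Alta} = 0 ⇒ p_{Borealis} = 77.25 + 0.25p_{Alta}.
Similarly p_{Alta} = 83.25 + 0.25p_{Borealis}.
Plugging p_{Alta} into Borealis's best response: p_{Borealis} = 77.25 + 0.25(83.25 + 0.25p_{Borealis}) ⇒ 0.9375p_{Borealis} = 98.0625, so p_{Borealis} = 104.6.
Then p_{Alta} = 83.25 + 0.25·104.6 = 109.4.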